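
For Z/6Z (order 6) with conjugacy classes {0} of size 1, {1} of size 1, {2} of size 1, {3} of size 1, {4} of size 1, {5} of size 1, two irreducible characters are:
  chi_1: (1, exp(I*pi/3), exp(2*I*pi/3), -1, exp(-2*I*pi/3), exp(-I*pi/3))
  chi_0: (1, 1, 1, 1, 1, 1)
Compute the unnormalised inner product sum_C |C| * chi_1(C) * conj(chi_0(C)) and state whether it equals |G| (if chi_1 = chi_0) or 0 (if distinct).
Sum = 0; so <chi_1, chi_0> = 0 (distinct irreducibles are orthogonal).

Reasoning: Compute term by term over conjugacy classes (|C| * chi_1(C) * conj(chi_0(C))):
  1*(1)*conj(1) + 1*(exp(I*pi/3))*conj(1) + 1*(exp(2*I*pi/3))*conj(1) + 1*(-1)*conj(1) + 1*(exp(-2*I*pi/3))*conj(1) + 1*(exp(-I*pi/3))*conj(1)
  = (1) + (exp(I*pi/3)) + (exp(2*I*pi/3)) + (-1) + (exp(-2*I*pi/3)) + (exp(-I*pi/3))
  = 0.
(Exp terms are combined using exp(i*s)*conj(exp(i*t)) = exp(i*(s-t)), and sums of them are collapsed using the identity that for every m > 1 the m distinct m-th roots of unity sum to 0, e.g. 1 + exp(2*I*pi/3) + exp(-2*I*pi/3) = 0.)
Dividing by |G| = 6 gives 0/6 = 0, matching the row-orthogonality relation <chi_1, chi_0> = [chi_1 = chi_0].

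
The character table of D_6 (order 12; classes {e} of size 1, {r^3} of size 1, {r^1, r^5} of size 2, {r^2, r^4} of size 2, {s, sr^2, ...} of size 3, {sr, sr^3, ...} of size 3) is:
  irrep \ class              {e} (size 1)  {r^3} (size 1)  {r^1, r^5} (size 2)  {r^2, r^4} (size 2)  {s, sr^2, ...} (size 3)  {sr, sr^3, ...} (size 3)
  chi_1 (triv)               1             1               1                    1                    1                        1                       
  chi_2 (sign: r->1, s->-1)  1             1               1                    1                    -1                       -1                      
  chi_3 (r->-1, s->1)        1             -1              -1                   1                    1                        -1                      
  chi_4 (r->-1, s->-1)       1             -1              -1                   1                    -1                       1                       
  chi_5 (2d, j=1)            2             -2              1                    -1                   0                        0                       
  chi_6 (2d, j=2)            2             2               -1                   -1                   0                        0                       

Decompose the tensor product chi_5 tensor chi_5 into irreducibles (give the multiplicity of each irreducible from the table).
chi_5 tensor chi_5 = chi_1 + chi_2 + chi_6 (all other irreducibles have multiplicity 0).

Derivation: The character of a tensor product is the pointwise product (chi_5 * chi_5)(C) = chi_5(C) * chi_5(C):
  {e}: (2)*(2), {r^3}: (-2)*(-2), {r^1, r^5}: (1)*(1), {r^2, r^4}: (-1)*(-1), {s, sr^2, ...}: (0)*(0), {sr, sr^3, ...}: (0)*(0)
so (chi_5 * chi_5) takes values
  {e} -> 4, {r^3} -> 4, {r^1, r^5} -> 1, {r^2, r^4} -> 1, {s, sr^2, ...} -> 0, {sr, sr^3, ...} -> 0.
Now take the inner product of this character with each irreducible chi from the table, <chi_5*chi_5, chi> = (1/12) sum_C |C| (chi_5*chi_5)(C) conj(chi(C)):
  <chi_5*chi_5, chi_1> = (1/12)[1*(4)*conj(1) + 1*(4)*conj(1) + 2*(1)*conj(1) + 2*(1)*conj(1) + 3*(0)*conj(1) + 3*(0)*conj(1)]
      = (1/12)[(4) + (4) + (2) + (2) + (0) + (0)] = 12/12 = 1
  <chi_5*chi_5, chi_2> = (1/12)[1*(4)*conj(1) + 1*(4)*conj(1) + 2*(1)*conj(1) + 2*(1)*conj(1) + 3*(0)*conj(-1) + 3*(0)*conj(-1)]
      = (1/12)[(4) + (4) + (2) + (2) + (0) + (0)] = 12/12 = 1
  <chi_5*chi_5, chi_3> = (1/12)[1*(4)*conj(1) + 1*(4)*conj(-1) + 2*(1)*conj(-1) + 2*(1)*conj(1) + 3*(0)*conj(1) + 3*(0)*conj(-1)]
      = (1/12)[(4) + (-4) + (-2) + (2) + (0) + (0)] = 0/12 = 0
  <chi_5*chi_5, chi_4> = (1/12)[1*(4)*conj(1) + 1*(4)*conj(-1) + 2*(1)*conj(-1) + 2*(1)*conj(1) + 3*(0)*conj(-1) + 3*(0)*conj(1)]
      = (1/12)[(4) + (-4) + (-2) + (2) + (0) + (0)] = 0/12 = 0
  <chi_5*chi_5, chi_5> = (1/12)[1*(4)*conj(2) + 1*(4)*conj(-2) + 2*(1)*conj(1) + 2*(1)*conj(-1) + 3*(0)*conj(0) + 3*(0)*conj(0)]
      = (1/12)[(8) + (-8) + (2) + (-2) + (0) + (0)] = 0/12 = 0
  <chi_5*chi_5, chi_6> = (1/12)[1*(4)*conj(2) + 1*(4)*conj(2) + 2*(1)*conj(-1) + 2*(1)*conj(-1) + 3*(0)*conj(0) + 3*(0)*conj(0)]
      = (1/12)[(8) + (8) + (-2) + (-2) + (0) + (0)] = 12/12 = 1
Hence the multiplicities are chi_1: 1, chi_2: 1, chi_6: 1. Dimension check: dim(chi_5)*dim(chi_5) = 2*2 = 4 and sum (mult * dim) = 1*1 + 1*1 + 1*2 = 4.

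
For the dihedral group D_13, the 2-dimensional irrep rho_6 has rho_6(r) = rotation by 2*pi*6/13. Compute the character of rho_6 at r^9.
chi_{rho_6}(r^9) = 2*cos(2*pi*6*9/13) = 2*cos(108*pi/13)

Justification: rho_6(r^9) is rotation by angle 2*pi*6*9/13, whose trace is 2*cos(2*pi*6*9/13) = 2*cos(108*pi/13).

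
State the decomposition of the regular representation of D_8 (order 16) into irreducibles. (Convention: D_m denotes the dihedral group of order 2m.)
Each irreducible V_i of dimension d_i appears with multiplicity d_i, i.e. rho_reg = (direct sum over all irreducibles V_i) d_i V_i. The irreducible dimensions for D_8 are 1, 1, 1, 1, 2, 2, 2: 4 irreducibles of dimension 1, each with multiplicity 1; 3 irreducibles of dimension 2, each with multiplicity 2. Total dimension 4*1*1 + 3*2*2 = 16 = |G|.

Proof sketch: General theorem: in the regular representation of a finite group G, each irreducible appears with multiplicity equal to its dimension. Check: dim(rho_reg) = sum d_i^2 = 1 + 1 + 1 + 1 + 4 + 4 + 4 = 16 = |G|.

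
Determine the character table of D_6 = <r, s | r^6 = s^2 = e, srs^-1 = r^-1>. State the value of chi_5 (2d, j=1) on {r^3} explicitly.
Conjugacy classes: {e} of size 1, {r^3} of size 1, {r^1, r^5} of size 2, {r^2, r^4} of size 2, {s, sr^2, ...} of size 3, {sr, sr^3, ...} of size 3.
Character table:
  irrep \ class              {e} (size 1)  {r^3} (size 1)  {r^1, r^5} (size 2)  {r^2, r^4} (size 2)  {s, sr^2, ...} (size 3)  {sr, sr^3, ...} (size 3)
  chi_1 (triv)               1             1               1                    1                    1                        1                       
  chi_2 (sign: r->1, s->-1)  1             1               1                    1                    -1                       -1                      
  chi_3 (r->-1, s->1)        1             -1              -1                   1                    1                        -1                      
  chi_4 (r->-1, s->-1)       1             -1              -1                   1                    -1                       1                       
  chi_5 (2d, j=1)            2             -2              1                    -1                   0                        0                       
  chi_6 (2d, j=2)            2             2               -1                   -1                   0                        0                       

Spot check: chi_5 (2d, j=1) on {r^3} = -2.

Argument: D_6 has order 2*6 = 12 with 6 conjugacy classes, hence 6 irreducibles. Sum of squared dims 1 + 1 + 1 + 1 + 4 + 4 = 12 = |G|. Linear characters come from the abelianisation; the 2-dimensional irreps have character r^k -> 2*cos(2*pi*j*k/6), reflections -> 0.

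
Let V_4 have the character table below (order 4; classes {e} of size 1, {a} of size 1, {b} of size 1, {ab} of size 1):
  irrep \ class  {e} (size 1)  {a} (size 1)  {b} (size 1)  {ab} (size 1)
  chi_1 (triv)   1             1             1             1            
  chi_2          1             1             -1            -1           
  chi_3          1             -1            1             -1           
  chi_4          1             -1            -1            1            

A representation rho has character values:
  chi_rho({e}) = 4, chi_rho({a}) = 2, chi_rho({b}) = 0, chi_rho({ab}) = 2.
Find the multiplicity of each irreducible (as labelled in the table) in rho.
Multiplicities: chi_1: 2, chi_2: 1, chi_3: 0, chi_4: 1.

Argument: Use <chi_rho, chi> = (1/|G|) sum_C |C| * chi_rho(C) * conj(chi(C)) with |G| = 4 for each irreducible chi in the table:
  <chi_rho, chi_1> = (1/4)[1*(4)*conj(1) + 1*(2)*conj(1) + 1*(0)*conj(1) + 1*(2)*conj(1)]
      = (1/4)[(4) + (2) + (0) + (2)] = 8/4 = 2
  <chi_rho, chi_2> = (1/4)[1*(4)*conj(1) + 1*(2)*conj(1) + 1*(0)*conj(-1) + 1*(2)*conj(-1)]
      = (1/4)[(4) + (2) + (0) + (-2)] = 4/4 = 1
  <chi_rho, chi_3> = (1/4)[1*(4)*conj(1) + 1*(2)*conj(-1) + 1*(0)*conj(1) + 1*(2)*conj(-1)]
      = (1/4)[(4) + (-2) + (0) + (-2)] = 0/4 = 0
  <chi_rho, chi_4> = (1/4)[1*(4)*conj(1) + 1*(2)*conj(-1) + 1*(0)*conj(-1) + 1*(2)*conj(1)]
      = (1/4)[(4) + (-2) + (0) + (2)] = 4/4 = 1
Dimension check: dim(rho) = sum (mult * dim) = 2*1 + 1*1 + 0*1 + 1*1 = 4 = chi_rho(e) = 4.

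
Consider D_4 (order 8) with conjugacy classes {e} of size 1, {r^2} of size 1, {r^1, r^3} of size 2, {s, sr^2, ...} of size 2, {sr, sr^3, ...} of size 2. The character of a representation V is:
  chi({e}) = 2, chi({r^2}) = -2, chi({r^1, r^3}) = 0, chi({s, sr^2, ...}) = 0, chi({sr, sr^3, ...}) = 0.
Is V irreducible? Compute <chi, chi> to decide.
Irreducible: <chi, chi> = 1.

Justification: <chi, chi> = (1/|G|) sum_C |C| * |chi(C)|^2 = (1/8)[1*|2|^2 + 1*|-2|^2 + 2*|0|^2 + 2*|0|^2 + 2*|0|^2]
  = (1/8)[(4) + (4) + (0) + (0) + (0)] = 8/8 = 1.
A character is irreducible iff <chi, chi> = 1, so this representation is irreducible.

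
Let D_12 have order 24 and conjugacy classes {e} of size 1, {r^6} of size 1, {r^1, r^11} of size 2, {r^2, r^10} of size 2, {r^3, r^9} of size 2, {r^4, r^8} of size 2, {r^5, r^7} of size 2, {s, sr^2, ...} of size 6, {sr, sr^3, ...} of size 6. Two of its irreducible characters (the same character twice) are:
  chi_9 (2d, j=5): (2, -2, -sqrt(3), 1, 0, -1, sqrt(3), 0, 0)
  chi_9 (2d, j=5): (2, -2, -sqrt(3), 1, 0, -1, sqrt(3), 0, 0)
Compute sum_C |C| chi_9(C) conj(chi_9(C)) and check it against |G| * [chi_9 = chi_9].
Sum = 24 = |G| = 24; so <chi_9, chi_9> = 1 (norm-1 confirms irreducibility).

Reasoning: Compute term by term over conjugacy classes (|C| * chi_9(C) * conj(chi_9(C))):
  1*(2)*conj(2) + 1*(-2)*conj(-2) + 2*(-sqrt(3))*conj(-sqrt(3)) + 2*(1)*conj(1) + 2*(0)*conj(0) + 2*(-1)*conj(-1) + 2*(sqrt(3))*conj(sqrt(3)) + 6*(0)*conj(0) + 6*(0)*conj(0)
  = (4) + (4) + (6) + (2) + (0) + (2) + (6) + (0) + (0)
  = 24.
Dividing by |G| = 24 gives 24/24 = 1, matching the row-orthogonality relation <chi_9, chi_9> = [chi_9 = chi_9].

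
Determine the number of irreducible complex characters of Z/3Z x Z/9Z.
27

The number of irreducible complex representations of a finite group equals its number of conjugacy classes. Z/3Z x Z/9Z is abelian of order 27, so every element is its own conjugacy class: 27 classes, so Z/3Z x Z/9Z (order 27) has exactly 27 irreducible complex representations.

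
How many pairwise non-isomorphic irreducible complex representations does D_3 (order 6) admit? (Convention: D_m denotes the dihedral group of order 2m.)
3

Why: The number of irreducible complex representations of a finite group equals its number of conjugacy classes. D_3 has 3 conjugacy classes ((n+3)/2 for n odd), so D_3 (order 6) has exactly 3 irreducible complex representations.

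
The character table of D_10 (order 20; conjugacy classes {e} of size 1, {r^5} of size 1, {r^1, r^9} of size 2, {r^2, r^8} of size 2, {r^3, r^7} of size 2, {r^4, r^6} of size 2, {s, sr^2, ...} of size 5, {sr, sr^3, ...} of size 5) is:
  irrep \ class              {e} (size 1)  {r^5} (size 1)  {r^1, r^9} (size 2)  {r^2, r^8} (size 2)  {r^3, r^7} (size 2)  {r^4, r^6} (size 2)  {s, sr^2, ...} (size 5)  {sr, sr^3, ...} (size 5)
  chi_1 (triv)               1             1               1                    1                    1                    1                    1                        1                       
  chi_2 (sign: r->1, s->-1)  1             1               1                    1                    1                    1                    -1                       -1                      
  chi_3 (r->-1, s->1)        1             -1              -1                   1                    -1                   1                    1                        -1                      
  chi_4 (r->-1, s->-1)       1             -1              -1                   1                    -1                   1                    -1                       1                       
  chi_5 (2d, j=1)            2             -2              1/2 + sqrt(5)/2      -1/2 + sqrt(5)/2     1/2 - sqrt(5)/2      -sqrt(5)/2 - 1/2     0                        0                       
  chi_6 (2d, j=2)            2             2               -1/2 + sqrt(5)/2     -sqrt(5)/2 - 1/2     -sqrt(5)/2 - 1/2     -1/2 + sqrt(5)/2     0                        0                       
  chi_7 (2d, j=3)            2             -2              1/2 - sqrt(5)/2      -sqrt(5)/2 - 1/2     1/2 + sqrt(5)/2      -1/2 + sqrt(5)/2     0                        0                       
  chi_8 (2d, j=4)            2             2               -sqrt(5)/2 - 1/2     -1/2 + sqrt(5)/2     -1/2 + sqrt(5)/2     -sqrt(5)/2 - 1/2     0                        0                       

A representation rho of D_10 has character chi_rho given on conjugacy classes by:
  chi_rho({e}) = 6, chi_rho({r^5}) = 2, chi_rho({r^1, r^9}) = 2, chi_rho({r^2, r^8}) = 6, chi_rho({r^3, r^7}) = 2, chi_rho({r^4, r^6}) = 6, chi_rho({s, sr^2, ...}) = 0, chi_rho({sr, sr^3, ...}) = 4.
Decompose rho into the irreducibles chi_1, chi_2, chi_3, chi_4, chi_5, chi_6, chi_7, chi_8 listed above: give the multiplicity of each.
Multiplicities: chi_1: 3, chi_2: 1, chi_3: 0, chi_4: 2, chi_5: 0, chi_6: 0, chi_7: 0, chi_8: 0.

Use <chi_rho, chi> = (1/|G|) sum_C |C| * chi_rho(C) * conj(chi(C)) with |G| = 20 for each irreducible chi in the table:
  <chi_rho, chi_1> = (1/20)[1*(6)*conj(1) + 1*(2)*conj(1) + 2*(2)*conj(1) + 2*(6)*conj(1) + 2*(2)*conj(1) + 2*(6)*conj(1) + 5*(0)*conj(1) + 5*(4)*conj(1)]
      = (1/20)[(6) + (2) + (4) + (12) + (4) + (12) + (0) + (20)] = 60/20 = 3
  <chi_rho, chi_2> = (1/20)[1*(6)*conj(1) + 1*(2)*conj(1) + 2*(2)*conj(1) + 2*(6)*conj(1) + 2*(2)*conj(1) + 2*(6)*conj(1) + 5*(0)*conj(-1) + 5*(4)*conj(-1)]
      = (1/20)[(6) + (2) + (4) + (12) + (4) + (12) + (0) + (-20)] = 20/20 = 1
  <chi_rho, chi_3> = (1/20)[1*(6)*conj(1) + 1*(2)*conj(-1) + 2*(2)*conj(-1) + 2*(6)*conj(1) + 2*(2)*conj(-1) + 2*(6)*conj(1) + 5*(0)*conj(1) + 5*(4)*conj(-1)]
      = (1/20)[(6) + (-2) + (-4) + (12) + (-4) + (12) + (0) + (-20)] = 0/20 = 0
  <chi_rho, chi_4> = (1/20)[1*(6)*conj(1) + 1*(2)*conj(-1) + 2*(2)*conj(-1) + 2*(6)*conj(1) + 2*(2)*conj(-1) + 2*(6)*conj(1) + 5*(0)*conj(-1) + 5*(4)*conj(1)]
      = (1/20)[(6) + (-2) + (-4) + (12) + (-4) + (12) + (0) + (20)] = 40/20 = 2
  <chi_rho, chi_5> = (1/20)[1*(6)*conj(2) + 1*(2)*conj(-2) + 2*(2)*conj(1/2 + sqrt(5)/2) + 2*(6)*conj(-1/2 + sqrt(5)/2) + 2*(2)*conj(1/2 - sqrt(5)/2) + 2*(6)*conj(-sqrt(5)/2 - 1/2) + 5*(0)*conj(0) + 5*(4)*conj(0)]
      = (1/20)[(12) + (-4) + (2 + 2*sqrt(5)) + (-6 + 6*sqrt(5)) + (2 - 2*sqrt(5)) + (-6*sqrt(5) - 6) + (0) + (0)] = 0/20 = 0
  <chi_rho, chi_6> = (1/20)[1*(6)*conj(2) + 1*(2)*conj(2) + 2*(2)*conj(-1/2 + sqrt(5)/2) + 2*(6)*conj(-sqrt(5)/2 - 1/2) + 2*(2)*conj(-sqrt(5)/2 - 1/2) + 2*(6)*conj(-1/2 + sqrt(5)/2) + 5*(0)*conj(0) + 5*(4)*conj(0)]
      = (1/20)[(12) + (4) + (-2 + 2*sqrt(5)) + (-6*sqrt(5) - 6) + (-2*sqrt(5) - 2) + (-6 + 6*sqrt(5)) + (0) + (0)] = 0/20 = 0
  <chi_rho, chi_7> = (1/20)[1*(6)*conj(2) + 1*(2)*conj(-2) + 2*(2)*conj(1/2 - sqrt(5)/2) + 2*(6)*conj(-sqrt(5)/2 - 1/2) + 2*(2)*conj(1/2 + sqrt(5)/2) + 2*(6)*conj(-1/2 + sqrt(5)/2) + 5*(0)*conj(0) + 5*(4)*conj(0)]
      = (1/20)[(12) + (-4) + (2 - 2*sqrt(5)) + (-6*sqrt(5) - 6) + (2 + 2*sqrt(5)) + (-6 + 6*sqrt(5)) + (0) + (0)] = 0/20 = 0
  <chi_rho, chi_8> = (1/20)[1*(6)*conj(2) + 1*(2)*conj(2) + 2*(2)*conj(-sqrt(5)/2 - 1/2) + 2*(6)*conj(-1/2 + sqrt(5)/2) + 2*(2)*conj(-1/2 + sqrt(5)/2) + 2*(6)*conj(-sqrt(5)/2 - 1/2) + 5*(0)*conj(0) + 5*(4)*conj(0)]
      = (1/20)[(12) + (4) + (-2*sqrt(5) - 2) + (-6 + 6*sqrt(5)) + (-2 + 2*sqrt(5)) + (-6*sqrt(5) - 6) + (0) + (0)] = 0/20 = 0
Dimension check: dim(rho) = sum (mult * dim) = 3*1 + 1*1 + 0*1 + 2*1 + 0*2 + 0*2 + 0*2 + 0*2 = 6 = chi_rho(e) = 6.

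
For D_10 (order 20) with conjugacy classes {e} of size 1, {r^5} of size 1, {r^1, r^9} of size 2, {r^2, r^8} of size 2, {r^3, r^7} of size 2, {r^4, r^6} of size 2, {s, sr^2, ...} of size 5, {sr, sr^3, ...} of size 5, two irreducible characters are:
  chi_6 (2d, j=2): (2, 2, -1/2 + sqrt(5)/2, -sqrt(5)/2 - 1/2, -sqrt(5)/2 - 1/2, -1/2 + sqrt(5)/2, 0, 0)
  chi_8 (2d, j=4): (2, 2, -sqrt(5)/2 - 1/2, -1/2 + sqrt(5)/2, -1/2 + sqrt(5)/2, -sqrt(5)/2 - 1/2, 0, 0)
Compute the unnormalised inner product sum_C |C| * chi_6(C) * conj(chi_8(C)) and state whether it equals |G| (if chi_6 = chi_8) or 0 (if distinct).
Sum = 0; so <chi_6, chi_8> = 0 (distinct irreducibles are orthogonal).

Working: Compute term by term over conjugacy classes (|C| * chi_6(C) * conj(chi_8(C))):
  1*(2)*conj(2) + 1*(2)*conj(2) + 2*(-1/2 + sqrt(5)/2)*conj(-sqrt(5)/2 - 1/2) + 2*(-sqrt(5)/2 - 1/2)*conj(-1/2 + sqrt(5)/2) + 2*(-sqrt(5)/2 - 1/2)*conj(-1/2 + sqrt(5)/2) + 2*(-1/2 + sqrt(5)/2)*conj(-sqrt(5)/2 - 1/2) + 5*(0)*conj(0) + 5*(0)*conj(0)
  = (4) + (4) + (-2) + (-2) + (-2) + (-2) + (0) + (0)
  = 0.
Dividing by |G| = 20 gives 0/20 = 0, matching the row-orthogonality relation <chi_6, chi_8> = [chi_6 = chi_8].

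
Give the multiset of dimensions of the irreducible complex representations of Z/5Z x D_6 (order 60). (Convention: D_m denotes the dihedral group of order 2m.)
Dimensions: 1, 1, 1, 1, 1, 1, 1, 1, 1, 1, 1, 1, 1, 1, 1, 1, 1, 1, 1, 1, 2, 2, 2, 2, 2, 2, 2, 2, 2, 2

Details: There are 30 irreducibles (= number of conjugacy classes). Their dimensions d_i satisfy sum d_i^2 = |G| = 60: 1 + 1 + 1 + 1 + 1 + 1 + 1 + 1 + 1 + 1 + 1 + 1 + 1 + 1 + 1 + 1 + 1 + 1 + 1 + 1 + 4 + 4 + 4 + 4 + 4 + 4 + 4 + 4 + 4 + 4 = 60. (For the product with Z/5Z: each of the 5 1-dim characters of Z/5Z tensors with each irrep of D_6, giving 5 copies of each D_6-dimension.)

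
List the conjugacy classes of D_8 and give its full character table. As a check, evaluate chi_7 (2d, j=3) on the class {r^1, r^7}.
Conjugacy classes: {e} of size 1, {r^4} of size 1, {r^1, r^7} of size 2, {r^2, r^6} of size 2, {r^3, r^5} of size 2, {s, sr^2, ...} of size 4, {sr, sr^3, ...} of size 4.
Character table:
  irrep \ class              {e} (size 1)  {r^4} (size 1)  {r^1, r^7} (size 2)  {r^2, r^6} (size 2)  {r^3, r^5} (size 2)  {s, sr^2, ...} (size 4)  {sr, sr^3, ...} (size 4)
  chi_1 (triv)               1             1               1                    1                    1                    1                        1                       
  chi_2 (sign: r->1, s->-1)  1             1               1                    1                    1                    -1                       -1                      
  chi_3 (r->-1, s->1)        1             1               -1                   1                    -1                   1                        -1                      
  chi_4 (r->-1, s->-1)       1             1               -1                   1                    -1                   -1                       1                       
  chi_5 (2d, j=1)            2             -2              sqrt(2)              0                    -sqrt(2)             0                        0                       
  chi_6 (2d, j=2)            2             2               0                    -2                   0                    0                        0                       
  chi_7 (2d, j=3)            2             -2              -sqrt(2)             0                    sqrt(2)              0                        0                       

Spot check: chi_7 (2d, j=3) on {r^1, r^7} = -sqrt(2).

Derivation: D_8 has order 2*8 = 16 with 7 conjugacy classes, hence 7 irreducibles. Sum of squared dims 1 + 1 + 1 + 1 + 4 + 4 + 4 = 16 = |G|. Linear characters come from the abelianisation; the 2-dimensional irreps have character r^k -> 2*cos(2*pi*j*k/8), reflections -> 0.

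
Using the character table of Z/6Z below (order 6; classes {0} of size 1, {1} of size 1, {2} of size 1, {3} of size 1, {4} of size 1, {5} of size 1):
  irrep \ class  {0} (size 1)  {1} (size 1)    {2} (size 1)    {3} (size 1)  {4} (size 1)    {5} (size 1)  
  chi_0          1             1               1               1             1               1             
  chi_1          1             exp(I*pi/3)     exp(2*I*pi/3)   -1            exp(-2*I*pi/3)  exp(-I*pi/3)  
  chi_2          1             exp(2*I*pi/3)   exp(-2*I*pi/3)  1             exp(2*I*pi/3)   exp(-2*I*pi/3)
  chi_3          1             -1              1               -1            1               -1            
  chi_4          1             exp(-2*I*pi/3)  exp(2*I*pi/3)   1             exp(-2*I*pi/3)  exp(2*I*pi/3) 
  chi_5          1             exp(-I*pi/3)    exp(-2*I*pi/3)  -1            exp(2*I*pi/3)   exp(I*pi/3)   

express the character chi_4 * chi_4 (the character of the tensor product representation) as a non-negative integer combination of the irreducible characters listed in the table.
chi_4 tensor chi_4 = chi_2 (all other irreducibles have multiplicity 0).

Explanation: The character of a tensor product is the pointwise product (chi_4 * chi_4)(C) = chi_4(C) * chi_4(C):
  {0}: (1)*(1), {1}: (exp(-2*I*pi/3))*(exp(-2*I*pi/3)), {2}: (exp(2*I*pi/3))*(exp(2*I*pi/3)), {3}: (1)*(1), {4}: (exp(-2*I*pi/3))*(exp(-2*I*pi/3)), {5}: (exp(2*I*pi/3))*(exp(2*I*pi/3))
so (chi_4 * chi_4) takes values
  {0} -> 1, {1} -> exp(2*I*pi/3), {2} -> exp(-2*I*pi/3), {3} -> 1, {4} -> exp(2*I*pi/3), {5} -> exp(-2*I*pi/3).
Now take the inner product of this character with each irreducible chi from the table, <chi_4*chi_4, chi> = (1/6) sum_C |C| (chi_4*chi_4)(C) conj(chi(C)):
  <chi_4*chi_4, chi_0> = (1/6)[1*(1)*conj(1) + 1*(exp(2*I*pi/3))*conj(1) + 1*(exp(-2*I*pi/3))*conj(1) + 1*(1)*conj(1) + 1*(exp(2*I*pi/3))*conj(1) + 1*(exp(-2*I*pi/3))*conj(1)]
      = (1/6)[(1) + (exp(2*I*pi/3)) + (exp(-2*I*pi/3)) + (1) + (exp(2*I*pi/3)) + (exp(-2*I*pi/3))] = 0/6 = 0
  <chi_4*chi_4, chi_1> = (1/6)[1*(1)*conj(1) + 1*(exp(2*I*pi/3))*conj(exp(I*pi/3)) + 1*(exp(-2*I*pi/3))*conj(exp(2*I*pi/3)) + 1*(1)*conj(-1) + 1*(exp(2*I*pi/3))*conj(exp(-2*I*pi/3)) + 1*(exp(-2*I*pi/3))*conj(exp(-I*pi/3))]
      = (1/6)[(1) + (exp(I*pi/3)) + (exp(2*I*pi/3)) + (-1) + (exp(-2*I*pi/3)) + (exp(-I*pi/3))] = 0/6 = 0
  <chi_4*chi_4, chi_2> = (1/6)[1*(1)*conj(1) + 1*(exp(2*I*pi/3))*conj(exp(2*I*pi/3)) + 1*(exp(-2*I*pi/3))*conj(exp(-2*I*pi/3)) + 1*(1)*conj(1) + 1*(exp(2*I*pi/3))*conj(exp(2*I*pi/3)) + 1*(exp(-2*I*pi/3))*conj(exp(-2*I*pi/3))]
      = (1/6)[(1) + (1) + (1) + (1) + (1) + (1)] = 6/6 = 1
  <chi_4*chi_4, chi_3> = (1/6)[1*(1)*conj(1) + 1*(exp(2*I*pi/3))*conj(-1) + 1*(exp(-2*I*pi/3))*conj(1) + 1*(1)*conj(-1) + 1*(exp(2*I*pi/3))*conj(1) + 1*(exp(-2*I*pi/3))*conj(-1)]
      = (1/6)[(1) + (-exp(2*I*pi/3)) + (exp(-2*I*pi/3)) + (-1) + (exp(2*I*pi/3)) + (-exp(-2*I*pi/3))] = 0/6 = 0
  <chi_4*chi_4, chi_4> = (1/6)[1*(1)*conj(1) + 1*(exp(2*I*pi/3))*conj(exp(-2*I*pi/3)) + 1*(exp(-2*I*pi/3))*conj(exp(2*I*pi/3)) + 1*(1)*conj(1) + 1*(exp(2*I*pi/3))*conj(exp(-2*I*pi/3)) + 1*(exp(-2*I*pi/3))*conj(exp(2*I*pi/3))]
      = (1/6)[(1) + (exp(-2*I*pi/3)) + (exp(2*I*pi/3)) + (1) + (exp(-2*I*pi/3)) + (exp(2*I*pi/3))] = 0/6 = 0
  <chi_4*chi_4, chi_5> = (1/6)[1*(1)*conj(1) + 1*(exp(2*I*pi/3))*conj(exp(-I*pi/3)) + 1*(exp(-2*I*pi/3))*conj(exp(-2*I*pi/3)) + 1*(1)*conj(-1) + 1*(exp(2*I*pi/3))*conj(exp(2*I*pi/3)) + 1*(exp(-2*I*pi/3))*conj(exp(I*pi/3))]
      = (1/6)[(1) + (-1) + (1) + (-1) + (1) + (-1)] = 0/6 = 0
(Exp terms are combined using exp(i*s)*conj(exp(i*t)) = exp(i*(s-t)), and sums of them are collapsed using the identity that for every m > 1 the m distinct m-th roots of unity sum to 0, e.g. 1 + exp(2*I*pi/3) + exp(-2*I*pi/3) = 0.)
Hence the multiplicities are chi_2: 1. Dimension check: dim(chi_4)*dim(chi_4) = 1*1 = 1 and sum (mult * dim) = 1*1 = 1.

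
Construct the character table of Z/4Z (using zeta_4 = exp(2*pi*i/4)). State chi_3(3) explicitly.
Character table of Z/4Z (irreps indexed chi_0,...,chi_3 with chi_k(m) = zeta_4^(k*m), zeta_4 = exp(2*pi*i/4)):
  irrep \ class  {0} (size 1)  {1} (size 1)  {2} (size 1)  {3} (size 1)
  chi_0          1             1             1             1           
  chi_1          1             I             -1            -I          
  chi_2          1             -1            1             -1          
  chi_3          1             -I            -1            I           

Spot check: chi_3(3) = zeta_4^(3*3) = zeta_4^9 = I.

Argument: Z/4Z is abelian, so all 4 irreducible complex representations are 1-dimensional. They are given by chi_k(m) = zeta_4^(k*m) for k = 0,...,3. Row orthogonality: sum_m chi_k(m) conj(chi_l(m)) = 4 * [k = l].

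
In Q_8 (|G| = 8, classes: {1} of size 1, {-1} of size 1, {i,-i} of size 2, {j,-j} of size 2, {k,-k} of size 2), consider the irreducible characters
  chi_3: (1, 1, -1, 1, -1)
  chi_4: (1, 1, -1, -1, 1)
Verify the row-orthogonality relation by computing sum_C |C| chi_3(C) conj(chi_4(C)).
Sum = 0; so <chi_3, chi_4> = 0 (distinct irreducibles are orthogonal).

Compute term by term over conjugacy classes (|C| * chi_3(C) * conj(chi_4(C))):
  1*(1)*conj(1) + 1*(1)*conj(1) + 2*(-1)*conj(-1) + 2*(1)*conj(-1) + 2*(-1)*conj(1)
  = (1) + (1) + (2) + (-2) + (-2)
  = 0.
Dividing by |G| = 8 gives 0/8 = 0, matching the row-orthogonality relation <chi_3, chi_4> = [chi_3 = chi_4].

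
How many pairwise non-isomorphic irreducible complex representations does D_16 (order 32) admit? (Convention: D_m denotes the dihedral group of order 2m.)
11

Proof sketch: The number of irreducible complex representations of a finite group equals its number of conjugacy classes. D_16 has 11 conjugacy classes (n/2 + 3 for n even), so D_16 (order 32) has exactly 11 irreducible complex representations.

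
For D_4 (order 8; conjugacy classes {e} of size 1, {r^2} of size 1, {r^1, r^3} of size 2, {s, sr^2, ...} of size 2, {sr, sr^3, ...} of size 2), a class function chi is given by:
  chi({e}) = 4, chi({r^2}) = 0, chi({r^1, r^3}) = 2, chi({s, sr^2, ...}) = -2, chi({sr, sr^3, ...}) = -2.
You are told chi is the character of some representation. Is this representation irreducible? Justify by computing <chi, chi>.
Not irreducible (reducible): <chi, chi> = 5 > 1.

Solution. <chi, chi> = (1/|G|) sum_C |C| * |chi(C)|^2 = (1/8)[1*|4|^2 + 1*|0|^2 + 2*|2|^2 + 2*|-2|^2 + 2*|-2|^2]
  = (1/8)[(16) + (0) + (8) + (8) + (8)] = 40/8 = 5.
A character is irreducible iff <chi, chi> = 1, so this representation is reducible.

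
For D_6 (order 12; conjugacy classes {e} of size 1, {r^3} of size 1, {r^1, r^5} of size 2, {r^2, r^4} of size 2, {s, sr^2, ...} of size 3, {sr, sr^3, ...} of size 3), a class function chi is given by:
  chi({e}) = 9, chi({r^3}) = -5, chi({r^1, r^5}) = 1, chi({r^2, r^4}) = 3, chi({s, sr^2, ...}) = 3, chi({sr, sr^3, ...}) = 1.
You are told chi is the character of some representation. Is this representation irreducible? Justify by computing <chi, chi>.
Not irreducible (reducible): <chi, chi> = 13 > 1.

Reasoning: <chi, chi> = (1/|G|) sum_C |C| * |chi(C)|^2 = (1/12)[1*|9|^2 + 1*|-5|^2 + 2*|1|^2 + 2*|3|^2 + 3*|3|^2 + 3*|1|^2]
  = (1/12)[(81) + (25) + (2) + (18) + (27) + (3)] = 156/12 = 13.
A character is irreducible iff <chi, chi> = 1, so this representation is reducible.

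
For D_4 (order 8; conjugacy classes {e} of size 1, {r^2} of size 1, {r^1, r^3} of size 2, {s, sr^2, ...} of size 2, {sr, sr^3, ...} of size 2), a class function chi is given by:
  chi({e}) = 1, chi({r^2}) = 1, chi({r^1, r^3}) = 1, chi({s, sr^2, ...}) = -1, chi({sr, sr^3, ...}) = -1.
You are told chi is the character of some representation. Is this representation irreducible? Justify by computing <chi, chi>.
Irreducible: <chi, chi> = 1.

Reasoning: <chi, chi> = (1/|G|) sum_C |C| * |chi(C)|^2 = (1/8)[1*|1|^2 + 1*|1|^2 + 2*|1|^2 + 2*|-1|^2 + 2*|-1|^2]
  = (1/8)[(1) + (1) + (2) + (2) + (2)] = 8/8 = 1.
A character is irreducible iff <chi, chi> = 1, so this representation is irreducible.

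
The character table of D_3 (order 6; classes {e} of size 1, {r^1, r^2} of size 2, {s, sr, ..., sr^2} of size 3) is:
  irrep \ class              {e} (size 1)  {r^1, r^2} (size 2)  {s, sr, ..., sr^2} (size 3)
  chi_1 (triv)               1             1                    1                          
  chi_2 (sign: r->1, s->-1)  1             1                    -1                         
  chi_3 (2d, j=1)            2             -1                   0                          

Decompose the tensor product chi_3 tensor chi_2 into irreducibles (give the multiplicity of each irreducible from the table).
chi_3 tensor chi_2 = chi_3 (all other irreducibles have multiplicity 0).

The character of a tensor product is the pointwise product (chi_3 * chi_2)(C) = chi_3(C) * chi_2(C):
  {e}: (2)*(1), {r^1, r^2}: (-1)*(1), {s, sr, ..., sr^2}: (0)*(-1)
so (chi_3 * chi_2) takes values
  {e} -> 2, {r^1, r^2} -> -1, {s, sr, ..., sr^2} -> 0.
Now take the inner product of this character with each irreducible chi from the table, <chi_3*chi_2, chi> = (1/6) sum_C |C| (chi_3*chi_2)(C) conj(chi(C)):
  <chi_3*chi_2, chi_1> = (1/6)[1*(2)*conj(1) + 2*(-1)*conj(1) + 3*(0)*conj(1)]
      = (1/6)[(2) + (-2) + (0)] = 0/6 = 0
  <chi_3*chi_2, chi_2> = (1/6)[1*(2)*conj(1) + 2*(-1)*conj(1) + 3*(0)*conj(-1)]
      = (1/6)[(2) + (-2) + (0)] = 0/6 = 0
  <chi_3*chi_2, chi_3> = (1/6)[1*(2)*conj(2) + 2*(-1)*conj(-1) + 3*(0)*conj(0)]
      = (1/6)[(4) + (2) + (0)] = 6/6 = 1
Hence the multiplicities are chi_3: 1. Dimension check: dim(chi_3)*dim(chi_2) = 2*1 = 2 and sum (mult * dim) = 1*2 = 2.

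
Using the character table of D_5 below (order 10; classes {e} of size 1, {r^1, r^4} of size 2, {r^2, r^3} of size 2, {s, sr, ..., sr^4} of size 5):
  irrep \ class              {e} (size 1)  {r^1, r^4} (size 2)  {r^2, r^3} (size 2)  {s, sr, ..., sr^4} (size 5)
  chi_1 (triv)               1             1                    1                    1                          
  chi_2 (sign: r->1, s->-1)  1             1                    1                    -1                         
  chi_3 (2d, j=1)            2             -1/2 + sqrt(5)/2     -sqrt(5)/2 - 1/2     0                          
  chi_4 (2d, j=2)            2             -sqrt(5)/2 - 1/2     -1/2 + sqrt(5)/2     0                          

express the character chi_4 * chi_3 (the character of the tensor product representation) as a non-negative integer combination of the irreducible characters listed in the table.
chi_4 tensor chi_3 = chi_3 + chi_4 (all other irreducibles have multiplicity 0).

Working: The character of a tensor product is the pointwise product (chi_4 * chi_3)(C) = chi_4(C) * chi_3(C):
  {e}: (2)*(2), {r^1, r^4}: (-sqrt(5)/2 - 1/2)*(-1/2 + sqrt(5)/2), {r^2, r^3}: (-1/2 + sqrt(5)/2)*(-sqrt(5)/2 - 1/2), {s, sr, ..., sr^4}: (0)*(0)
so (chi_4 * chi_3) takes values
  {e} -> 4, {r^1, r^4} -> -1, {r^2, r^3} -> -1, {s, sr, ..., sr^4} -> 0.
Now take the inner product of this character with each irreducible chi from the table, <chi_4*chi_3, chi> = (1/10) sum_C |C| (chi_4*chi_3)(C) conj(chi(C)):
  <chi_4*chi_3, chi_1> = (1/10)[1*(4)*conj(1) + 2*(-1)*conj(1) + 2*(-1)*conj(1) + 5*(0)*conj(1)]
      = (1/10)[(4) + (-2) + (-2) + (0)] = 0/10 = 0
  <chi_4*chi_3, chi_2> = (1/10)[1*(4)*conj(1) + 2*(-1)*conj(1) + 2*(-1)*conj(1) + 5*(0)*conj(-1)]
      = (1/10)[(4) + (-2) + (-2) + (0)] = 0/10 = 0
  <chi_4*chi_3, chi_3> = (1/10)[1*(4)*conj(2) + 2*(-1)*conj(-1/2 + sqrt(5)/2) + 2*(-1)*conj(-sqrt(5)/2 - 1/2) + 5*(0)*conj(0)]
      = (1/10)[(8) + (1 - sqrt(5)) + (1 + sqrt(5)) + (0)] = 10/10 = 1
  <chi_4*chi_3, chi_4> = (1/10)[1*(4)*conj(2) + 2*(-1)*conj(-sqrt(5)/2 - 1/2) + 2*(-1)*conj(-1/2 + sqrt(5)/2) + 5*(0)*conj(0)]
      = (1/10)[(8) + (1 + sqrt(5)) + (1 - sqrt(5)) + (0)] = 10/10 = 1
Hence the multiplicities are chi_3: 1, chi_4: 1. Dimension check: dim(chi_4)*dim(chi_3) = 2*2 = 4 and sum (mult * dim) = 1*2 + 1*2 = 4.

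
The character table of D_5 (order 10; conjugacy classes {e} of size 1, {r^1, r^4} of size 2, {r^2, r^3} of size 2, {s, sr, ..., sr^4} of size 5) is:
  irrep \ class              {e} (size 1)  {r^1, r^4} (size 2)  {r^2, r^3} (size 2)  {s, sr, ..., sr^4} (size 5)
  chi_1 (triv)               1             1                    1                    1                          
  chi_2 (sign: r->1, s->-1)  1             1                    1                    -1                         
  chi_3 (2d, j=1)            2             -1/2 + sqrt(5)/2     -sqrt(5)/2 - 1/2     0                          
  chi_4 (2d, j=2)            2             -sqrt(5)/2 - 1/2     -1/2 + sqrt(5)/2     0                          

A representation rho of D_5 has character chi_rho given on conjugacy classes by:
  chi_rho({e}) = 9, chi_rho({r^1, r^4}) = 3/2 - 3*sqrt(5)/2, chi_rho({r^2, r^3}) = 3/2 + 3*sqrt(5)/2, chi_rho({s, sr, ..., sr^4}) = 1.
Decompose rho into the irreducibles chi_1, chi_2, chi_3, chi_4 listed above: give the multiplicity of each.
Multiplicities: chi_1: 2, chi_2: 1, chi_3: 0, chi_4: 3.

Proof sketch: Use <chi_rho, chi> = (1/|G|) sum_C |C| * chi_rho(C) * conj(chi(C)) with |G| = 10 for each irreducible chi in the table:
  <chi_rho, chi_1> = (1/10)[1*(9)*conj(1) + 2*(3/2 - 3*sqrt(5)/2)*conj(1) + 2*(3/2 + 3*sqrt(5)/2)*conj(1) + 5*(1)*conj(1)]
      = (1/10)[(9) + (3 - 3*sqrt(5)) + (3 + 3*sqrt(5)) + (5)] = 20/10 = 2
  <chi_rho, chi_2> = (1/10)[1*(9)*conj(1) + 2*(3/2 - 3*sqrt(5)/2)*conj(1) + 2*(3/2 + 3*sqrt(5)/2)*conj(1) + 5*(1)*conj(-1)]
      = (1/10)[(9) + (3 - 3*sqrt(5)) + (3 + 3*sqrt(5)) + (-5)] = 10/10 = 1
  <chi_rho, chi_3> = (1/10)[1*(9)*conj(2) + 2*(3/2 - 3*sqrt(5)/2)*conj(-1/2 + sqrt(5)/2) + 2*(3/2 + 3*sqrt(5)/2)*conj(-sqrt(5)/2 - 1/2) + 5*(1)*conj(0)]
      = (1/10)[(18) + (-9 + 3*sqrt(5)) + (-9 - 3*sqrt(5)) + (0)] = 0/10 = 0
  <chi_rho, chi_4> = (1/10)[1*(9)*conj(2) + 2*(3/2 - 3*sqrt(5)/2)*conj(-sqrt(5)/2 - 1/2) + 2*(3/2 + 3*sqrt(5)/2)*conj(-1/2 + sqrt(5)/2) + 5*(1)*conj(0)]
      = (1/10)[(18) + (6) + (6) + (0)] = 30/10 = 3
Dimension check: dim(rho) = sum (mult * dim) = 2*1 + 1*1 + 0*2 + 3*2 = 9 = chi_rho(e) = 9.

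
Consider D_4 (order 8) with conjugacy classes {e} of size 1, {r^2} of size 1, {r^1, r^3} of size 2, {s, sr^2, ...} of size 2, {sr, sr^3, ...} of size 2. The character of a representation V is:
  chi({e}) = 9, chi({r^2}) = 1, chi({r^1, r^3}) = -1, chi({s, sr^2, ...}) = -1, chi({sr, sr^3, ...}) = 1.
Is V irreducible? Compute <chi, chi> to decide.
Not irreducible (reducible): <chi, chi> = 11 > 1.

Details: <chi, chi> = (1/|G|) sum_C |C| * |chi(C)|^2 = (1/8)[1*|9|^2 + 1*|1|^2 + 2*|-1|^2 + 2*|-1|^2 + 2*|1|^2]
  = (1/8)[(81) + (1) + (2) + (2) + (2)] = 88/8 = 11.
A character is irreducible iff <chi, chi> = 1, so this representation is reducible.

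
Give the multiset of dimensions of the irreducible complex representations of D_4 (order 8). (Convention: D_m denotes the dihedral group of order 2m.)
Dimensions: 1, 1, 1, 1, 2

Derivation: There are 5 irreducibles (= number of conjugacy classes). Their dimensions d_i satisfy sum d_i^2 = |G| = 8: 1 + 1 + 1 + 1 + 4 = 8.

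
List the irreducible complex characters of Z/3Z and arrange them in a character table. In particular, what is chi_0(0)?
Character table of Z/3Z (irreps indexed chi_0,...,chi_2 with chi_k(m) = zeta_3^(k*m), zeta_3 = exp(2*pi*i/3)):
  irrep \ class  {0} (size 1)  {1} (size 1)    {2} (size 1)  
  chi_0          1             1               1             
  chi_1          1             exp(2*I*pi/3)   exp(-2*I*pi/3)
  chi_2          1             exp(-2*I*pi/3)  exp(2*I*pi/3) 

Spot check: chi_0(0) = zeta_3^(0*0) = zeta_3^0 = 1.

Why: Z/3Z is abelian, so all 3 irreducible complex representations are 1-dimensional. They are given by chi_k(m) = zeta_3^(k*m) for k = 0,...,2. Row orthogonality: sum_m chi_k(m) conj(chi_l(m)) = 3 * [k = l].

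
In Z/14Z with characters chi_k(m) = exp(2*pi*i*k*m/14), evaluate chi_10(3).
chi_10(3) = zeta_14^30 = exp(2*I*pi/7)

Reasoning: chi_10(3) = zeta_14^(10*3) = zeta_14^30. Since zeta_14^14 = 1, this equals zeta_14^2 = exp(2*pi*i*2/14) = exp(2*I*pi/7).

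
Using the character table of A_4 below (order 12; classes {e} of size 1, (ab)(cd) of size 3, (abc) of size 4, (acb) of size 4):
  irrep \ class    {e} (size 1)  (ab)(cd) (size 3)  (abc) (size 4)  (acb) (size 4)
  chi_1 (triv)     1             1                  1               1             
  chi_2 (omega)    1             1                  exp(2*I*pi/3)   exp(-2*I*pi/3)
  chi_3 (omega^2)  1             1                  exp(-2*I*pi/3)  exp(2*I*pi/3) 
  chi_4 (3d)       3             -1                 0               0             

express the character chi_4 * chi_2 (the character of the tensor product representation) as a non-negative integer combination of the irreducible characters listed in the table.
chi_4 tensor chi_2 = chi_4 (all other irreducibles have multiplicity 0).

Reasoning: The character of a tensor product is the pointwise product (chi_4 * chi_2)(C) = chi_4(C) * chi_2(C):
  {e}: (3)*(1), (ab)(cd): (-1)*(1), (abc): (0)*(exp(2*I*pi/3)), (acb): (0)*(exp(-2*I*pi/3))
so (chi_4 * chi_2) takes values
  {e} -> 3, (ab)(cd) -> -1, (abc) -> 0, (acb) -> 0.
Now take the inner product of this character with each irreducible chi from the table, <chi_4*chi_2, chi> = (1/12) sum_C |C| (chi_4*chi_2)(C) conj(chi(C)):
  <chi_4*chi_2, chi_1> = (1/12)[1*(3)*conj(1) + 3*(-1)*conj(1) + 4*(0)*conj(1) + 4*(0)*conj(1)]
      = (1/12)[(3) + (-3) + (0) + (0)] = 0/12 = 0
  <chi_4*chi_2, chi_2> = (1/12)[1*(3)*conj(1) + 3*(-1)*conj(1) + 4*(0)*conj(exp(2*I*pi/3)) + 4*(0)*conj(exp(-2*I*pi/3))]
      = (1/12)[(3) + (-3) + (0) + (0)] = 0/12 = 0
  <chi_4*chi_2, chi_3> = (1/12)[1*(3)*conj(1) + 3*(-1)*conj(1) + 4*(0)*conj(exp(-2*I*pi/3)) + 4*(0)*conj(exp(2*I*pi/3))]
      = (1/12)[(3) + (-3) + (0) + (0)] = 0/12 = 0
  <chi_4*chi_2, chi_4> = (1/12)[1*(3)*conj(3) + 3*(-1)*conj(-1) + 4*(0)*conj(0) + 4*(0)*conj(0)]
      = (1/12)[(9) + (3) + (0) + (0)] = 12/12 = 1
(Exp terms are combined using exp(i*s)*conj(exp(i*t)) = exp(i*(s-t)), and sums of them are collapsed using the identity that for every m > 1 the m distinct m-th roots of unity sum to 0, e.g. 1 + exp(2*I*pi/3) + exp(-2*I*pi/3) = 0.)
Hence the multiplicities are chi_4: 1. Dimension check: dim(chi_4)*dim(chi_2) = 3*1 = 3 and sum (mult * dim) = 1*3 = 3.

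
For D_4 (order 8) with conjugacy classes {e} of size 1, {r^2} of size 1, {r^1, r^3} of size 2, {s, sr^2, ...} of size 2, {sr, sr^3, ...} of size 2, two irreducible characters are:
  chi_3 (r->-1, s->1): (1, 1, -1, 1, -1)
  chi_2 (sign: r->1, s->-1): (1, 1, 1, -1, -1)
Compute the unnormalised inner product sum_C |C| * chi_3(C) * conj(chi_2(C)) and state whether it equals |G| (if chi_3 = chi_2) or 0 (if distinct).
Sum = 0; so <chi_3, chi_2> = 0 (distinct irreducibles are orthogonal).

Proof sketch: Compute term by term over conjugacy classes (|C| * chi_3(C) * conj(chi_2(C))):
  1*(1)*conj(1) + 1*(1)*conj(1) + 2*(-1)*conj(1) + 2*(1)*conj(-1) + 2*(-1)*conj(-1)
  = (1) + (1) + (-2) + (-2) + (2)
  = 0.
Dividing by |G| = 8 gives 0/8 = 0, matching the row-orthogonality relation <chi_3, chi_2> = [chi_3 = chi_2].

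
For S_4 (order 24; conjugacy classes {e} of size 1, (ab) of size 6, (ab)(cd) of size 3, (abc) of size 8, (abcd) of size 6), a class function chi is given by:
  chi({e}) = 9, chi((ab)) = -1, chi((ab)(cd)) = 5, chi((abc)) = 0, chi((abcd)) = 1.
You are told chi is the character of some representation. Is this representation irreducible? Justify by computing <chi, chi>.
Not irreducible (reducible): <chi, chi> = 7 > 1.

Solution. <chi, chi> = (1/|G|) sum_C |C| * |chi(C)|^2 = (1/24)[1*|9|^2 + 6*|-1|^2 + 3*|5|^2 + 8*|0|^2 + 6*|1|^2]
  = (1/24)[(81) + (6) + (75) + (0) + (6)] = 168/24 = 7.
A character is irreducible iff <chi, chi> = 1, so this representation is reducible.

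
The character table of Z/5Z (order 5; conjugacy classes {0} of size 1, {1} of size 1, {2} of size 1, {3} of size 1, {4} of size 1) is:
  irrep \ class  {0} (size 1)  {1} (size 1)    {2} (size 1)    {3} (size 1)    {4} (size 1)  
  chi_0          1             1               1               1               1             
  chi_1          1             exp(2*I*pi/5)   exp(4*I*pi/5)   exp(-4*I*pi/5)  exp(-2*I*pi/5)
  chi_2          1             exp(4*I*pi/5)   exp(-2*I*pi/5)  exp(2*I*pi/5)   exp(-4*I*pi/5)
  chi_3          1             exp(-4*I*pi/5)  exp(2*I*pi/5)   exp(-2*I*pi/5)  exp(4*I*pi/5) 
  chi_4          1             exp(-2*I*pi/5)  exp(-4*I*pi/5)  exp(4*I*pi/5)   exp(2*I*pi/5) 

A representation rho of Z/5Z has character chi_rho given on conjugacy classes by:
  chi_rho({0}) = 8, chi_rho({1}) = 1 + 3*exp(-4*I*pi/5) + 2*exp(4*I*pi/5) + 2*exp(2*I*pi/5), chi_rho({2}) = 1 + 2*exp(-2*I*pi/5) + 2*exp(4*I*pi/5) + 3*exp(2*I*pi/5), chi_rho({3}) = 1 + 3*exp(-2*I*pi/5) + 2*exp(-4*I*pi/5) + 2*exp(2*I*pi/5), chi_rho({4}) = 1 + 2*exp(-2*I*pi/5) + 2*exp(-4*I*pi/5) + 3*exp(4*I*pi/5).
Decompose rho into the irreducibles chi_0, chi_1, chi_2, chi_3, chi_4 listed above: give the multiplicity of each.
Multiplicities: chi_0: 1, chi_1: 2, chi_2: 2, chi_3: 3, chi_4: 0.

Proof sketch: Use <chi_rho, chi> = (1/|G|) sum_C |C| * chi_rho(C) * conj(chi(C)) with |G| = 5 for each irreducible chi in the table:
  <chi_rho, chi_0> = (1/5)[1*(8)*conj(1) + 1*(1 + 3*exp(-4*I*pi/5) + 2*exp(4*I*pi/5) + 2*exp(2*I*pi/5))*conj(1) + 1*(1 + 2*exp(-2*I*pi/5) + 2*exp(4*I*pi/5) + 3*exp(2*I*pi/5))*conj(1) + 1*(1 + 3*exp(-2*I*pi/5) + 2*exp(-4*I*pi/5) + 2*exp(2*I*pi/5))*conj(1) + 1*(1 + 2*exp(-2*I*pi/5) + 2*exp(-4*I*pi/5) + 3*exp(4*I*pi/5))*conj(1)]
      = (1/5)[(8) + (1 + 3*exp(-4*I*pi/5) + 2*exp(4*I*pi/5) + 2*exp(2*I*pi/5)) + (1 + 2*exp(-2*I*pi/5) + 2*exp(4*I*pi/5) + 3*exp(2*I*pi/5)) + (1 + 3*exp(-2*I*pi/5) + 2*exp(-4*I*pi/5) + 2*exp(2*I*pi/5)) + (1 + 2*exp(-2*I*pi/5) + 2*exp(-4*I*pi/5) + 3*exp(4*I*pi/5))] = 5/5 = 1
  <chi_rho, chi_1> = (1/5)[1*(8)*conj(1) + 1*(1 + 3*exp(-4*I*pi/5) + 2*exp(4*I*pi/5) + 2*exp(2*I*pi/5))*conj(exp(2*I*pi/5)) + 1*(1 + 2*exp(-2*I*pi/5) + 2*exp(4*I*pi/5) + 3*exp(2*I*pi/5))*conj(exp(4*I*pi/5)) + 1*(1 + 3*exp(-2*I*pi/5) + 2*exp(-4*I*pi/5) + 2*exp(2*I*pi/5))*conj(exp(-4*I*pi/5)) + 1*(1 + 2*exp(-2*I*pi/5) + 2*exp(-4*I*pi/5) + 3*exp(4*I*pi/5))*conj(exp(-2*I*pi/5))]
      = (1/5)[(8) + (2 + exp(-2*I*pi/5) + 3*exp(4*I*pi/5) + 2*exp(2*I*pi/5)) + (2 + 3*exp(-2*I*pi/5) + exp(-4*I*pi/5) + 2*exp(4*I*pi/5)) + (2 + 2*exp(-4*I*pi/5) + exp(4*I*pi/5) + 3*exp(2*I*pi/5)) + (2 + 2*exp(-2*I*pi/5) + 3*exp(-4*I*pi/5) + exp(2*I*pi/5))] = 10/5 = 2
  <chi_rho, chi_2> = (1/5)[1*(8)*conj(1) + 1*(1 + 3*exp(-4*I*pi/5) + 2*exp(4*I*pi/5) + 2*exp(2*I*pi/5))*conj(exp(4*I*pi/5)) + 1*(1 + 2*exp(-2*I*pi/5) + 2*exp(4*I*pi/5) + 3*exp(2*I*pi/5))*conj(exp(-2*I*pi/5)) + 1*(1 + 3*exp(-2*I*pi/5) + 2*exp(-4*I*pi/5) + 2*exp(2*I*pi/5))*conj(exp(2*I*pi/5)) + 1*(1 + 2*exp(-2*I*pi/5) + 2*exp(-4*I*pi/5) + 3*exp(4*I*pi/5))*conj(exp(-4*I*pi/5))]
      = (1/5)[(8) + (2 + 2*exp(-2*I*pi/5) + exp(-4*I*pi/5) + 3*exp(2*I*pi/5)) + (2 + 2*exp(-4*I*pi/5) + exp(2*I*pi/5) + 3*exp(4*I*pi/5)) + (2 + 3*exp(-4*I*pi/5) + exp(-2*I*pi/5) + 2*exp(4*I*pi/5)) + (2 + 3*exp(-2*I*pi/5) + exp(4*I*pi/5) + 2*exp(2*I*pi/5))] = 10/5 = 2
  <chi_rho, chi_3> = (1/5)[1*(8)*conj(1) + 1*(1 + 3*exp(-4*I*pi/5) + 2*exp(4*I*pi/5) + 2*exp(2*I*pi/5))*conj(exp(-4*I*pi/5)) + 1*(1 + 2*exp(-2*I*pi/5) + 2*exp(4*I*pi/5) + 3*exp(2*I*pi/5))*conj(exp(2*I*pi/5)) + 1*(1 + 3*exp(-2*I*pi/5) + 2*exp(-4*I*pi/5) + 2*exp(2*I*pi/5))*conj(exp(-2*I*pi/5)) + 1*(1 + 2*exp(-2*I*pi/5) + 2*exp(-4*I*pi/5) + 3*exp(4*I*pi/5))*conj(exp(4*I*pi/5))]
      = (1/5)[(8) + (3 + 2*exp(-2*I*pi/5) + 2*exp(-4*I*pi/5) + exp(4*I*pi/5)) + (3 + 2*exp(-4*I*pi/5) + exp(-2*I*pi/5) + 2*exp(2*I*pi/5)) + (3 + 2*exp(-2*I*pi/5) + exp(2*I*pi/5) + 2*exp(4*I*pi/5)) + (3 + exp(-4*I*pi/5) + 2*exp(4*I*pi/5) + 2*exp(2*I*pi/5))] = 15/5 = 3
  <chi_rho, chi_4> = (1/5)[1*(8)*conj(1) + 1*(1 + 3*exp(-4*I*pi/5) + 2*exp(4*I*pi/5) + 2*exp(2*I*pi/5))*conj(exp(-2*I*pi/5)) + 1*(1 + 2*exp(-2*I*pi/5) + 2*exp(4*I*pi/5) + 3*exp(2*I*pi/5))*conj(exp(-4*I*pi/5)) + 1*(1 + 3*exp(-2*I*pi/5) + 2*exp(-4*I*pi/5) + 2*exp(2*I*pi/5))*conj(exp(4*I*pi/5)) + 1*(1 + 2*exp(-2*I*pi/5) + 2*exp(-4*I*pi/5) + 3*exp(4*I*pi/5))*conj(exp(2*I*pi/5))]
      = (1/5)[(8) + (3*exp(-2*I*pi/5) + 2*exp(-4*I*pi/5) + exp(2*I*pi/5) + 2*exp(4*I*pi/5)) + (2*exp(-2*I*pi/5) + 3*exp(-4*I*pi/5) + exp(4*I*pi/5) + 2*exp(2*I*pi/5)) + (2*exp(-2*I*pi/5) + exp(-4*I*pi/5) + 3*exp(4*I*pi/5) + 2*exp(2*I*pi/5)) + (2*exp(-4*I*pi/5) + exp(-2*I*pi/5) + 2*exp(4*I*pi/5) + 3*exp(2*I*pi/5))] = 0/5 = 0
(Exp terms are combined using exp(i*s)*conj(exp(i*t)) = exp(i*(s-t)), and sums of them are collapsed using the identity that for every m > 1 the m distinct m-th roots of unity sum to 0, e.g. 1 + exp(2*I*pi/3) + exp(-2*I*pi/3) = 0.)
Dimension check: dim(rho) = sum (mult * dim) = 1*1 + 2*1 + 2*1 + 3*1 + 0*1 = 8 = chi_rho(e) = 8.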